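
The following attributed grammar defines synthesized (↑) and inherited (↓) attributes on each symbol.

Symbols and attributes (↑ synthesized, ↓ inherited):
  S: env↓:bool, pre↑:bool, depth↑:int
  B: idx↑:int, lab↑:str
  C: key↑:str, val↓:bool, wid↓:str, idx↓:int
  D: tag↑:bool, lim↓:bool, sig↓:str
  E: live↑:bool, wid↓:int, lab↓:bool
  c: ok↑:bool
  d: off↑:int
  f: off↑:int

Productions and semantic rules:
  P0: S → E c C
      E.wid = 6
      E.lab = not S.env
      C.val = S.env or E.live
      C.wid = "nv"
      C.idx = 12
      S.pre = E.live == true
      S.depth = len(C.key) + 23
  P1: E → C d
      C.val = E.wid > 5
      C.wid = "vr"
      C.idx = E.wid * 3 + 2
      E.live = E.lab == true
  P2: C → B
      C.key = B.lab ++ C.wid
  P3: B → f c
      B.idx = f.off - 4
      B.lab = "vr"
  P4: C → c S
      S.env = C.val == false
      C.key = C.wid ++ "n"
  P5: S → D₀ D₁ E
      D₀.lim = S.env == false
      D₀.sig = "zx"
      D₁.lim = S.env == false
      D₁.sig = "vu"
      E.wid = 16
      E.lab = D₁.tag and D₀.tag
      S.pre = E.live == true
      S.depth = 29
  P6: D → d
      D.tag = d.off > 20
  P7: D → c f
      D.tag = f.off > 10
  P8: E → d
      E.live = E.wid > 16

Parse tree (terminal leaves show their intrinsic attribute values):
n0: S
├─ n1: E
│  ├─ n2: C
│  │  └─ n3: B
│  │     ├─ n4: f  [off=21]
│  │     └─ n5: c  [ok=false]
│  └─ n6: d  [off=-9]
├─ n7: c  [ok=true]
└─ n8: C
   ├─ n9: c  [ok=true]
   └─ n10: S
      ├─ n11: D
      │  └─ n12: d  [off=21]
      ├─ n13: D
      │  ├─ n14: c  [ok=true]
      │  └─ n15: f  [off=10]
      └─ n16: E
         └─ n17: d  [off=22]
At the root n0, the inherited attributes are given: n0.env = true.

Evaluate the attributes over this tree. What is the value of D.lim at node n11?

1. n0.env = true  [given at root]
2. n1.wid = 6  [6]
3. n1.lab = false  [not S.env]
4. n2.val = true  [E.wid > 5]
5. n2.wid = "vr"  ["vr"]
6. n2.idx = 20  [E.wid * 3 + 2]
7. n4.off = 21  [terminal]
8. n5.ok = false  [terminal]
9. n3.idx = 17  [f.off - 4]
10. n3.lab = "vr"  ["vr"]
11. n2.key = "vrvr"  [B.lab ++ C.wid]
12. n6.off = -9  [terminal]
13. n1.live = false  [E.lab == true]
14. n7.ok = true  [terminal]
15. n8.val = true  [S.env or E.live]
16. n8.wid = "nv"  ["nv"]
17. n8.idx = 12  [12]
18. n9.ok = true  [terminal]
19. n10.env = false  [C.val == false]
20. n11.lim = true  [S.env == false]
21. n11.sig = "zx"  ["zx"]
22. n12.off = 21  [terminal]
23. n11.tag = true  [d.off > 20]
24. n13.lim = true  [S.env == false]
25. n13.sig = "vu"  ["vu"]
26. n14.ok = true  [terminal]
27. n15.off = 10  [terminal]
28. n13.tag = false  [f.off > 10]
29. n16.wid = 16  [16]
30. n16.lab = false  [D₁.tag and D₀.tag]
31. n17.off = 22  [terminal]
32. n16.live = false  [E.wid > 16]
33. n10.pre = false  [E.live == true]
34. n10.depth = 29  [29]
35. n8.key = "nvn"  [C.wid ++ "n"]
36. n0.pre = false  [E.live == true]
37. n0.depth = 26  [len(C.key) + 23]

true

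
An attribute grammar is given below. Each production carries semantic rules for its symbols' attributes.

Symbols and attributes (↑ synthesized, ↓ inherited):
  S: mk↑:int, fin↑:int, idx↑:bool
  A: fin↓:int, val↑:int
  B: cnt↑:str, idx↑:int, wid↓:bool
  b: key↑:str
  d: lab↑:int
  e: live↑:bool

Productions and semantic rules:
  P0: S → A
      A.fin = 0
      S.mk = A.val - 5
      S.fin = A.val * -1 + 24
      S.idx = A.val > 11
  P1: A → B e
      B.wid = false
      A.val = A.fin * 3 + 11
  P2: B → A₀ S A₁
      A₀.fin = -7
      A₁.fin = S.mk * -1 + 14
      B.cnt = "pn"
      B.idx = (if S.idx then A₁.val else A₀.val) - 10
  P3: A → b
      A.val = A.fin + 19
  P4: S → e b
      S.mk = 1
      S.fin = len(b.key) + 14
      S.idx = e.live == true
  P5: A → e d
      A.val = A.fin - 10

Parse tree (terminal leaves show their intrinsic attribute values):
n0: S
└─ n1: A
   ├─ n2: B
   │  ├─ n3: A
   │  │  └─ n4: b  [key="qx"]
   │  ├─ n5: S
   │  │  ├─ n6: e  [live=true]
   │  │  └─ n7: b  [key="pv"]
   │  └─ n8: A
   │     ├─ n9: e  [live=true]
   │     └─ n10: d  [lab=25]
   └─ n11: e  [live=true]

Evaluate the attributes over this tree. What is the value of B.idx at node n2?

1. n1.fin = 0  [0]
2. n2.wid = false  [false]
3. n3.fin = -7  [-7]
4. n4.key = "qx"  [terminal]
5. n3.val = 12  [A.fin + 19]
6. n6.live = true  [terminal]
7. n7.key = "pv"  [terminal]
8. n5.mk = 1  [1]
9. n5.fin = 16  [len(b.key) + 14]
10. n5.idx = true  [e.live == true]
11. n8.fin = 13  [S.mk * -1 + 14]
12. n9.live = true  [terminal]
13. n10.lab = 25  [terminal]
14. n8.val = 3  [A.fin - 10]
15. n2.cnt = "pn"  ["pn"]
16. n2.idx = -7  [(if S.idx then A₁.val else A₀.val) - 10]
17. n11.live = true  [terminal]
18. n1.val = 11  [A.fin * 3 + 11]
19. n0.mk = 6  [A.val - 5]
20. n0.fin = 13  [A.val * -1 + 24]
21. n0.idx = false  [A.val > 11]

-7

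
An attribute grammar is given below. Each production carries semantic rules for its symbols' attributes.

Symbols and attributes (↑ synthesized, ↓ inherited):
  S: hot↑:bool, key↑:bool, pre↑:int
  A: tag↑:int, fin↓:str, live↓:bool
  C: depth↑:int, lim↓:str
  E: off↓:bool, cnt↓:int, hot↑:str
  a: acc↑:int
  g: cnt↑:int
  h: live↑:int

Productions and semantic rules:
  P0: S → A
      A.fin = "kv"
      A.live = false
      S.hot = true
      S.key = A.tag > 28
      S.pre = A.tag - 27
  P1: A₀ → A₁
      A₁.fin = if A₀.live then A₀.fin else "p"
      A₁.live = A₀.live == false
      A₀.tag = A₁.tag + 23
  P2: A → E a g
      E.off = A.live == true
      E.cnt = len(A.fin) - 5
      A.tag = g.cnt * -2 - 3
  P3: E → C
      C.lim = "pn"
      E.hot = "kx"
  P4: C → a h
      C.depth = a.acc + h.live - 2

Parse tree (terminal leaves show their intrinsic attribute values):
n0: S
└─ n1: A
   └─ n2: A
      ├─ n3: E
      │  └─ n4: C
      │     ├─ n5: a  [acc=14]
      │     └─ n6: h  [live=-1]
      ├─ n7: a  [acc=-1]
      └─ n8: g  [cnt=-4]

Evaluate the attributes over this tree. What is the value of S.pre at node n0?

1. n1.fin = "kv"  ["kv"]
2. n1.live = false  [false]
3. n2.fin = "p"  [if A₀.live then A₀.fin else "p"]
4. n2.live = true  [A₀.live == false]
5. n3.off = true  [A.live == true]
6. n3.cnt = -4  [len(A.fin) - 5]
7. n4.lim = "pn"  ["pn"]
8. n5.acc = 14  [terminal]
9. n6.live = -1  [terminal]
10. n4.depth = 11  [a.acc + h.live - 2]
11. n3.hot = "kx"  ["kx"]
12. n7.acc = -1  [terminal]
13. n8.cnt = -4  [terminal]
14. n2.tag = 5  [g.cnt * -2 - 3]
15. n1.tag = 28  [A₁.tag + 23]
16. n0.hot = true  [true]
17. n0.key = false  [A.tag > 28]
18. n0.pre = 1  [A.tag - 27]

1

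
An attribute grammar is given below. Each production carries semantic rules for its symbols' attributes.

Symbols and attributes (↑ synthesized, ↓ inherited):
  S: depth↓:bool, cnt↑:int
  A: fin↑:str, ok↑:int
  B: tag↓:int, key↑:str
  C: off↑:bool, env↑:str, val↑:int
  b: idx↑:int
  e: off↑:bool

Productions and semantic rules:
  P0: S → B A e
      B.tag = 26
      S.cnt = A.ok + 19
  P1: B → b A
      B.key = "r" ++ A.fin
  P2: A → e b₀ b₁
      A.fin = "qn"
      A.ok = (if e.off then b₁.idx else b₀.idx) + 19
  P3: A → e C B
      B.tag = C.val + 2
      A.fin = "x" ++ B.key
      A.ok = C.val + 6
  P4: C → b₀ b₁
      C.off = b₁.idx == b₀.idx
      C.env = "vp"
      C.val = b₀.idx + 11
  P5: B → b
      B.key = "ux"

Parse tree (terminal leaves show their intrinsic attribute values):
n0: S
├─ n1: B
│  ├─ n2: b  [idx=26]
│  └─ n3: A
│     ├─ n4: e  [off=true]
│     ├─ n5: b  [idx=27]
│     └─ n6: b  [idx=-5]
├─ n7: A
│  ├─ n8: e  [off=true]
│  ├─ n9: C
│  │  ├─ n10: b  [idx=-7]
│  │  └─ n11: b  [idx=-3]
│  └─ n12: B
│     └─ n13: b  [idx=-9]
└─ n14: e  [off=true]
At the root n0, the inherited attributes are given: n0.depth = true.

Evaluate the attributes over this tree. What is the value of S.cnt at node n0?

1. n0.depth = true  [given at root]
2. n1.tag = 26  [26]
3. n2.idx = 26  [terminal]
4. n4.off = true  [terminal]
5. n5.idx = 27  [terminal]
6. n6.idx = -5  [terminal]
7. n3.fin = "qn"  ["qn"]
8. n3.ok = 14  [(if e.off then b₁.idx else b₀.idx) + 19]
9. n1.key = "rqn"  ["r" ++ A.fin]
10. n8.off = true  [terminal]
11. n10.idx = -7  [terminal]
12. n11.idx = -3  [terminal]
13. n9.off = false  [b₁.idx == b₀.idx]
14. n9.env = "vp"  ["vp"]
15. n9.val = 4  [b₀.idx + 11]
16. n12.tag = 6  [C.val + 2]
17. n13.idx = -9  [terminal]
18. n12.key = "ux"  ["ux"]
19. n7.fin = "xux"  ["x" ++ B.key]
20. n7.ok = 10  [C.val + 6]
21. n14.off = true  [terminal]
22. n0.cnt = 29  [A.ok + 19]

29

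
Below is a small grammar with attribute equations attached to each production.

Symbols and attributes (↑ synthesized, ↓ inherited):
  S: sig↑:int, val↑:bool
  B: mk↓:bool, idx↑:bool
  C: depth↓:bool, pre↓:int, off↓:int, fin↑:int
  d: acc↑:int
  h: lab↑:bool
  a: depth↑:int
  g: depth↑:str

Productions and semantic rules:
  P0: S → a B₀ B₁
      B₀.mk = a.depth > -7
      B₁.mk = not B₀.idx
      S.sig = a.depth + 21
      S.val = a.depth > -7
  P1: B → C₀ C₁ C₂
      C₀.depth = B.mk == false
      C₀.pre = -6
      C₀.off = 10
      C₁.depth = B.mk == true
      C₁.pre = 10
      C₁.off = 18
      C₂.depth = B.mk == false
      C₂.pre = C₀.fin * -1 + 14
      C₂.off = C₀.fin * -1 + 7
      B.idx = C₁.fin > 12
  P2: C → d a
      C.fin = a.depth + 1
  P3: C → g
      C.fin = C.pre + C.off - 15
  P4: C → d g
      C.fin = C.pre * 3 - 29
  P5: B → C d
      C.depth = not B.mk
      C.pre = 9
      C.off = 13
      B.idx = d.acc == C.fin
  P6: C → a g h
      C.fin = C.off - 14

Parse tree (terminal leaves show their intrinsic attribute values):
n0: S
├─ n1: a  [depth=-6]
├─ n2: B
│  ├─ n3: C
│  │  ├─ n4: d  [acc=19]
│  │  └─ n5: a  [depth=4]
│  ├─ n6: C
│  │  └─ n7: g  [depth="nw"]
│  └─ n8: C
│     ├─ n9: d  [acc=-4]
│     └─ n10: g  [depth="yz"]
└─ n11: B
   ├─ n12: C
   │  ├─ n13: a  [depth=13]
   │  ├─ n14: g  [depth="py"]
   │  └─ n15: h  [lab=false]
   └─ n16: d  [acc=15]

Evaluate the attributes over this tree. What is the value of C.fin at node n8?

-2

1. n1.depth = -6  [terminal]
2. n2.mk = true  [a.depth > -7]
3. n3.depth = false  [B.mk == false]
4. n3.pre = -6  [-6]
5. n3.off = 10  [10]
6. n4.acc = 19  [terminal]
7. n5.depth = 4  [terminal]
8. n3.fin = 5  [a.depth + 1]
9. n6.depth = true  [B.mk == true]
10. n6.pre = 10  [10]
11. n6.off = 18  [18]
12. n7.depth = "nw"  [terminal]
13. n6.fin = 13  [C.pre + C.off - 15]
14. n8.depth = false  [B.mk == false]
15. n8.pre = 9  [C₀.fin * -1 + 14]
16. n8.off = 2  [C₀.fin * -1 + 7]
17. n9.acc = -4  [terminal]
18. n10.depth = "yz"  [terminal]
19. n8.fin = -2  [C.pre * 3 - 29]
20. n2.idx = true  [C₁.fin > 12]
21. n11.mk = false  [not B₀.idx]
22. n12.depth = true  [not B.mk]
23. n12.pre = 9  [9]
24. n12.off = 13  [13]
25. n13.depth = 13  [terminal]
26. n14.depth = "py"  [terminal]
27. n15.lab = false  [terminal]
28. n12.fin = -1  [C.off - 14]
29. n16.acc = 15  [terminal]
30. n11.idx = false  [d.acc == C.fin]
31. n0.sig = 15  [a.depth + 21]
32. n0.val = true  [a.depth > -7]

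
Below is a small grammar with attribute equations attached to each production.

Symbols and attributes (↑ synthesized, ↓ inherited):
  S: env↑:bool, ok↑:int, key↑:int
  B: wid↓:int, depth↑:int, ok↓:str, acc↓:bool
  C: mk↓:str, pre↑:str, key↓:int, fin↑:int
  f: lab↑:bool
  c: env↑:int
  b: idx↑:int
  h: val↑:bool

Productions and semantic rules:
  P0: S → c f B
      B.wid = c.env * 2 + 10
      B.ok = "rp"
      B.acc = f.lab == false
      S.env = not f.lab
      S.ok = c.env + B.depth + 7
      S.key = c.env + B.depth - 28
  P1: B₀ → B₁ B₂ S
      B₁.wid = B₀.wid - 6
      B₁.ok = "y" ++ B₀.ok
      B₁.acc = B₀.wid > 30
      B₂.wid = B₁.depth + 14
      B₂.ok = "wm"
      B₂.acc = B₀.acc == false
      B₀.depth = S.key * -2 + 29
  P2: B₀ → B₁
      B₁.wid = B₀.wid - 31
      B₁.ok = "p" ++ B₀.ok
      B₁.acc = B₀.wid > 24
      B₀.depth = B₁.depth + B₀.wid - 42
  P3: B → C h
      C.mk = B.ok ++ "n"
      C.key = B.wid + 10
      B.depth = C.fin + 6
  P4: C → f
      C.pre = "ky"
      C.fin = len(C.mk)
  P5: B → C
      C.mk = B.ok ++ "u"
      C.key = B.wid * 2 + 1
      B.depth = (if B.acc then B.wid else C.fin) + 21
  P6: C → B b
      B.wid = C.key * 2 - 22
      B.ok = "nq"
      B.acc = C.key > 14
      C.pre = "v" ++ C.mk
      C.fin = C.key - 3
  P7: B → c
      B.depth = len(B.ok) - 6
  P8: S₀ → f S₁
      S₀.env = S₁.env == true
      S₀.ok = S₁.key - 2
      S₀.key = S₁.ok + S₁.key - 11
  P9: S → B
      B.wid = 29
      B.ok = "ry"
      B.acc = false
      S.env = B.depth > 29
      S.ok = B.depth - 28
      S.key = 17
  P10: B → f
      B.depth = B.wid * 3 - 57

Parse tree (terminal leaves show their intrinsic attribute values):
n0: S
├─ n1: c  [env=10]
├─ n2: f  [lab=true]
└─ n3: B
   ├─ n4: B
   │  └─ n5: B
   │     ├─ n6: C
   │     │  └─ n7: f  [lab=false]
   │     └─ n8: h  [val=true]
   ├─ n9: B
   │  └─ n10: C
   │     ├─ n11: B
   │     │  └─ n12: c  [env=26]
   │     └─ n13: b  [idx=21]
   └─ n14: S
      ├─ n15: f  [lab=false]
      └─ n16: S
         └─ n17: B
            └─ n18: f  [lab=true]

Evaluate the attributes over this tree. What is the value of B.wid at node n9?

1. n1.env = 10  [terminal]
2. n2.lab = true  [terminal]
3. n3.wid = 30  [c.env * 2 + 10]
4. n3.ok = "rp"  ["rp"]
5. n3.acc = false  [f.lab == false]
6. n4.wid = 24  [B₀.wid - 6]
7. n4.ok = "yrp"  ["y" ++ B₀.ok]
8. n4.acc = false  [B₀.wid > 30]
9. n5.wid = -7  [B₀.wid - 31]
10. n5.ok = "pyrp"  ["p" ++ B₀.ok]
11. n5.acc = false  [B₀.wid > 24]
12. n6.mk = "pyrpn"  [B.ok ++ "n"]
13. n6.key = 3  [B.wid + 10]
14. n7.lab = false  [terminal]
15. n6.pre = "ky"  ["ky"]
16. n6.fin = 5  [len(C.mk)]
17. n8.val = true  [terminal]
18. n5.depth = 11  [C.fin + 6]
19. n4.depth = -7  [B₁.depth + B₀.wid - 42]
20. n9.wid = 7  [B₁.depth + 14]
21. n9.ok = "wm"  ["wm"]
22. n9.acc = true  [B₀.acc == false]
23. n10.mk = "wmu"  [B.ok ++ "u"]
24. n10.key = 15  [B.wid * 2 + 1]
25. n11.wid = 8  [C.key * 2 - 22]
26. n11.ok = "nq"  ["nq"]
27. n11.acc = true  [C.key > 14]
28. n12.env = 26  [terminal]
29. n11.depth = -4  [len(B.ok) - 6]
30. n13.idx = 21  [terminal]
31. n10.pre = "vwmu"  ["v" ++ C.mk]
32. n10.fin = 12  [C.key - 3]
33. n9.depth = 28  [(if B.acc then B.wid else C.fin) + 21]
34. n15.lab = false  [terminal]
35. n17.wid = 29  [29]
36. n17.ok = "ry"  ["ry"]
37. n17.acc = false  [false]
38. n18.lab = true  [terminal]
39. n17.depth = 30  [B.wid * 3 - 57]
40. n16.env = true  [B.depth > 29]
41. n16.ok = 2  [B.depth - 28]
42. n16.key = 17  [17]
43. n14.env = true  [S₁.env == true]
44. n14.ok = 15  [S₁.key - 2]
45. n14.key = 8  [S₁.ok + S₁.key - 11]
46. n3.depth = 13  [S.key * -2 + 29]
47. n0.env = false  [not f.lab]
48. n0.ok = 30  [c.env + B.depth + 7]
49. n0.key = -5  [c.env + B.depth - 28]

7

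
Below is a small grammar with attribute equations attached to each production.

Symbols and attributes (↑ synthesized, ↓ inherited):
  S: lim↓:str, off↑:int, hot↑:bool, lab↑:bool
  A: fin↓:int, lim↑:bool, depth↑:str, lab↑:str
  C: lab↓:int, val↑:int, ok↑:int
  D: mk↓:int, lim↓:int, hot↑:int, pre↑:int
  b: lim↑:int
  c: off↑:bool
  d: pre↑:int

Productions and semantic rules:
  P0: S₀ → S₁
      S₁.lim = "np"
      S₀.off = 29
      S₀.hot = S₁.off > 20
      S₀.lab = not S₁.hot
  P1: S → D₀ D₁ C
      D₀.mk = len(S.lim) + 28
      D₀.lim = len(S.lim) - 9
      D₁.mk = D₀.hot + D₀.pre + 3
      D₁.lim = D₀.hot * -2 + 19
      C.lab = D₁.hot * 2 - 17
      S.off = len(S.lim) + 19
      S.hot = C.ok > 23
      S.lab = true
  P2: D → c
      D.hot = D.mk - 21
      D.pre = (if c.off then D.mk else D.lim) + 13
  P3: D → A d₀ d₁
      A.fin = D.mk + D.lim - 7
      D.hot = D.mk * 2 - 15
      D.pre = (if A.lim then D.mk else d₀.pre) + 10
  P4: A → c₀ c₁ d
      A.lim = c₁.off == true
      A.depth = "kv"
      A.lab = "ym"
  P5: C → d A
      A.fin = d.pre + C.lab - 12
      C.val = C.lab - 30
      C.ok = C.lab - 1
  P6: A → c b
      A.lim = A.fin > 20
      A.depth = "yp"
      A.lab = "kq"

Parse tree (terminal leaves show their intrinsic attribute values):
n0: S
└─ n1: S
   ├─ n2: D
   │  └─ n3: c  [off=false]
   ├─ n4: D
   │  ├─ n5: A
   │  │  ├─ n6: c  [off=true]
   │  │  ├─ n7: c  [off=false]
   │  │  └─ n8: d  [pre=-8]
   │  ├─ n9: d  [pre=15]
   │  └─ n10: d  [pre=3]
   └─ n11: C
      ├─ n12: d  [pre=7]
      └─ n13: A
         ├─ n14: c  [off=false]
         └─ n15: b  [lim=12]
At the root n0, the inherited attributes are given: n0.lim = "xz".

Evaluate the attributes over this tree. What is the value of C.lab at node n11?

1. n0.lim = "xz"  [given at root]
2. n1.lim = "np"  ["np"]
3. n2.mk = 30  [len(S.lim) + 28]
4. n2.lim = -7  [len(S.lim) - 9]
5. n3.off = false  [terminal]
6. n2.hot = 9  [D.mk - 21]
7. n2.pre = 6  [(if c.off then D.mk else D.lim) + 13]
8. n4.mk = 18  [D₀.hot + D₀.pre + 3]
9. n4.lim = 1  [D₀.hot * -2 + 19]
10. n5.fin = 12  [D.mk + D.lim - 7]
11. n6.off = true  [terminal]
12. n7.off = false  [terminal]
13. n8.pre = -8  [terminal]
14. n5.lim = false  [c₁.off == true]
15. n5.depth = "kv"  ["kv"]
16. n5.lab = "ym"  ["ym"]
17. n9.pre = 15  [terminal]
18. n10.pre = 3  [terminal]
19. n4.hot = 21  [D.mk * 2 - 15]
20. n4.pre = 25  [(if A.lim then D.mk else d₀.pre) + 10]
21. n11.lab = 25  [D₁.hot * 2 - 17]
22. n12.pre = 7  [terminal]
23. n13.fin = 20  [d.pre + C.lab - 12]
24. n14.off = false  [terminal]
25. n15.lim = 12  [terminal]
26. n13.lim = false  [A.fin > 20]
27. n13.depth = "yp"  ["yp"]
28. n13.lab = "kq"  ["kq"]
29. n11.val = -5  [C.lab - 30]
30. n11.ok = 24  [C.lab - 1]
31. n1.off = 21  [len(S.lim) + 19]
32. n1.hot = true  [C.ok > 23]
33. n1.lab = true  [true]
34. n0.off = 29  [29]
35. n0.hot = true  [S₁.off > 20]
36. n0.lab = false  [not S₁.hot]

25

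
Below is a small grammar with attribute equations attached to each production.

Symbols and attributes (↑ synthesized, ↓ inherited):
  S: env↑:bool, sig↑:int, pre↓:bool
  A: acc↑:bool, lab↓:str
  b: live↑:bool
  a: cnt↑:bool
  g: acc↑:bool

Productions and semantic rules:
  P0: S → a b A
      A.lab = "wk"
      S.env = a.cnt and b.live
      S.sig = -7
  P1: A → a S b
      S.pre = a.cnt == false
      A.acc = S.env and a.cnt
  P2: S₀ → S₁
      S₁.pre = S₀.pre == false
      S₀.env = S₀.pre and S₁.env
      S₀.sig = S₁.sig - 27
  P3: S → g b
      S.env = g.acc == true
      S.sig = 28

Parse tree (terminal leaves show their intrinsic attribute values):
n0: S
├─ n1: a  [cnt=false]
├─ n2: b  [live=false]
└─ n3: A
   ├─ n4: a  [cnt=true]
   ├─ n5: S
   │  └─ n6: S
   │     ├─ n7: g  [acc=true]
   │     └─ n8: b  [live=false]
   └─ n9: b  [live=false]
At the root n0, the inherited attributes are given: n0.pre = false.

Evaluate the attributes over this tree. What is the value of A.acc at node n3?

1. n0.pre = false  [given at root]
2. n1.cnt = false  [terminal]
3. n2.live = false  [terminal]
4. n3.lab = "wk"  ["wk"]
5. n4.cnt = true  [terminal]
6. n5.pre = false  [a.cnt == false]
7. n6.pre = true  [S₀.pre == false]
8. n7.acc = true  [terminal]
9. n8.live = false  [terminal]
10. n6.env = true  [g.acc == true]
11. n6.sig = 28  [28]
12. n5.env = false  [S₀.pre and S₁.env]
13. n5.sig = 1  [S₁.sig - 27]
14. n9.live = false  [terminal]
15. n3.acc = false  [S.env and a.cnt]
16. n0.env = false  [a.cnt and b.live]
17. n0.sig = -7  [-7]

false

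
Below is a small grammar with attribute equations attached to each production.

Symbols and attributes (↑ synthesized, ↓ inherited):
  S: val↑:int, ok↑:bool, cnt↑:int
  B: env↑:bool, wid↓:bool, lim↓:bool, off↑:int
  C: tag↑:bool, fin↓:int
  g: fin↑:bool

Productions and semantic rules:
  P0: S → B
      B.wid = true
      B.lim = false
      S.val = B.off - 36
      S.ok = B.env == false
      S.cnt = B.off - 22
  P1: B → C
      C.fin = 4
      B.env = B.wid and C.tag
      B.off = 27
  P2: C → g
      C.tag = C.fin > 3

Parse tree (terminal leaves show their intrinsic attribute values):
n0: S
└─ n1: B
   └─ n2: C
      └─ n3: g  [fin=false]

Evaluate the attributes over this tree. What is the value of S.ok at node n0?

1. n1.wid = true  [true]
2. n1.lim = false  [false]
3. n2.fin = 4  [4]
4. n3.fin = false  [terminal]
5. n2.tag = true  [C.fin > 3]
6. n1.env = true  [B.wid and C.tag]
7. n1.off = 27  [27]
8. n0.val = -9  [B.off - 36]
9. n0.ok = false  [B.env == false]
10. n0.cnt = 5  [B.off - 22]

false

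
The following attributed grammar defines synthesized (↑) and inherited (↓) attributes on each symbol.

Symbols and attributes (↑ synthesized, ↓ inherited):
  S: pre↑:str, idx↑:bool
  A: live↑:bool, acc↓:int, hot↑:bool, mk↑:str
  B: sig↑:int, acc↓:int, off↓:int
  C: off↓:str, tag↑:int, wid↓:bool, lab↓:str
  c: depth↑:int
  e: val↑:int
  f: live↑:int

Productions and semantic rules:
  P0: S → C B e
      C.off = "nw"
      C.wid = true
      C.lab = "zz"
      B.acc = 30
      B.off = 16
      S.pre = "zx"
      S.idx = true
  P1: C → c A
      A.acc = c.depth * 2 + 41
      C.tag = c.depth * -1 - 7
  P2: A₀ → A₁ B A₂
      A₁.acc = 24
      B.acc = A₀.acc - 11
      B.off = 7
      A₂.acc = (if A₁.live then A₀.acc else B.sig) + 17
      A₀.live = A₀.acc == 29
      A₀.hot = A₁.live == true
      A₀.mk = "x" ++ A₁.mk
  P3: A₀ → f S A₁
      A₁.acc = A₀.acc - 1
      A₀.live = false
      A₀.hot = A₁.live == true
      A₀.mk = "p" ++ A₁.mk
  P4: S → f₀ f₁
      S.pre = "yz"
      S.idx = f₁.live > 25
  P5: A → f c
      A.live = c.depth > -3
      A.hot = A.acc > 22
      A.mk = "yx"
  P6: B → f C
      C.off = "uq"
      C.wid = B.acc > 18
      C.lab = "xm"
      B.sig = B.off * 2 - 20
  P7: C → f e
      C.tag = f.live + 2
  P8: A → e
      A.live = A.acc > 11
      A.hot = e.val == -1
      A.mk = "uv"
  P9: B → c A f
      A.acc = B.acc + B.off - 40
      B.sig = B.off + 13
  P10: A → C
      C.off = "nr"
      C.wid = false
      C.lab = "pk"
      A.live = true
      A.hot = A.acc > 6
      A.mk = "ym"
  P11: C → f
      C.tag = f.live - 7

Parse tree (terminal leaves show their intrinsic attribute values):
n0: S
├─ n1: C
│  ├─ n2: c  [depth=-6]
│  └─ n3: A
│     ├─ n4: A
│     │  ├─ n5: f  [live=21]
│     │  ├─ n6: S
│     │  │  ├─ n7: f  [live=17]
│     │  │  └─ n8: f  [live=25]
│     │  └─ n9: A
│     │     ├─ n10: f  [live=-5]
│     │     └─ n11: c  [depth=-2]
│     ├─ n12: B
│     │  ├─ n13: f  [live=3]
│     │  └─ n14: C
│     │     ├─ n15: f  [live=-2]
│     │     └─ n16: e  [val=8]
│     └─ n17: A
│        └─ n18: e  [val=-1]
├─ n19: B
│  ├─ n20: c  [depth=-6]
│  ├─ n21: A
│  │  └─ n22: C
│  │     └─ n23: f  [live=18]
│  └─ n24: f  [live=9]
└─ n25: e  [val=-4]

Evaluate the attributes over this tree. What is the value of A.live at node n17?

1. n1.off = "nw"  ["nw"]
2. n1.wid = true  [true]
3. n1.lab = "zz"  ["zz"]
4. n2.depth = -6  [terminal]
5. n3.acc = 29  [c.depth * 2 + 41]
6. n4.acc = 24  [24]
7. n5.live = 21  [terminal]
8. n7.live = 17  [terminal]
9. n8.live = 25  [terminal]
10. n6.pre = "yz"  ["yz"]
11. n6.idx = false  [f₁.live > 25]
12. n9.acc = 23  [A₀.acc - 1]
13. n10.live = -5  [terminal]
14. n11.depth = -2  [terminal]
15. n9.live = true  [c.depth > -3]
16. n9.hot = true  [A.acc > 22]
17. n9.mk = "yx"  ["yx"]
18. n4.live = false  [false]
19. n4.hot = true  [A₁.live == true]
20. n4.mk = "pyx"  ["p" ++ A₁.mk]
21. n12.acc = 18  [A₀.acc - 11]
22. n12.off = 7  [7]
23. n13.live = 3  [terminal]
24. n14.off = "uq"  ["uq"]
25. n14.wid = false  [B.acc > 18]
26. n14.lab = "xm"  ["xm"]
27. n15.live = -2  [terminal]
28. n16.val = 8  [terminal]
29. n14.tag = 0  [f.live + 2]
30. n12.sig = -6  [B.off * 2 - 20]
31. n17.acc = 11  [(if A₁.live then A₀.acc else B.sig) + 17]
32. n18.val = -1  [terminal]
33. n17.live = false  [A.acc > 11]
34. n17.hot = true  [e.val == -1]
35. n17.mk = "uv"  ["uv"]
36. n3.live = true  [A₀.acc == 29]
37. n3.hot = false  [A₁.live == true]
38. n3.mk = "xpyx"  ["x" ++ A₁.mk]
39. n1.tag = -1  [c.depth * -1 - 7]
40. n19.acc = 30  [30]
41. n19.off = 16  [16]
42. n20.depth = -6  [terminal]
43. n21.acc = 6  [B.acc + B.off - 40]
44. n22.off = "nr"  ["nr"]
45. n22.wid = false  [false]
46. n22.lab = "pk"  ["pk"]
47. n23.live = 18  [terminal]
48. n22.tag = 11  [f.live - 7]
49. n21.live = true  [true]
50. n21.hot = false  [A.acc > 6]
51. n21.mk = "ym"  ["ym"]
52. n24.live = 9  [terminal]
53. n19.sig = 29  [B.off + 13]
54. n25.val = -4  [terminal]
55. n0.pre = "zx"  ["zx"]
56. n0.idx = true  [true]

false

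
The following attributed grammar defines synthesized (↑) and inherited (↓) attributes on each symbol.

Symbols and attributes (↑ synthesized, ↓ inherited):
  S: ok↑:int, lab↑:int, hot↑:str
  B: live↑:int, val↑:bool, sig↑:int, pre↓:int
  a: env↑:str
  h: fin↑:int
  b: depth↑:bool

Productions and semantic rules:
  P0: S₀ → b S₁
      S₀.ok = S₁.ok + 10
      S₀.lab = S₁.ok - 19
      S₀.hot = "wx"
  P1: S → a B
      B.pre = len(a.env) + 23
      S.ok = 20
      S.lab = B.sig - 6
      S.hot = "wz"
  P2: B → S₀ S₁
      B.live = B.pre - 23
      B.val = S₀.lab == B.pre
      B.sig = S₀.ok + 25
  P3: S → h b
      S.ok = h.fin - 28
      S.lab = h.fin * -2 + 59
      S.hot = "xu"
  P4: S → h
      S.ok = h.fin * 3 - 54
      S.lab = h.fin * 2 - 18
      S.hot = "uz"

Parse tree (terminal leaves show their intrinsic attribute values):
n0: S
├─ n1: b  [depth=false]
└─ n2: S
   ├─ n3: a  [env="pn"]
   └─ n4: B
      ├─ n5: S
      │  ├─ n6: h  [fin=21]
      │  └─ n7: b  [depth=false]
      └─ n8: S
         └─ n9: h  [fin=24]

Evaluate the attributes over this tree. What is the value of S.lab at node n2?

1. n1.depth = false  [terminal]
2. n3.env = "pn"  [terminal]
3. n4.pre = 25  [len(a.env) + 23]
4. n6.fin = 21  [terminal]
5. n7.depth = false  [terminal]
6. n5.ok = -7  [h.fin - 28]
7. n5.lab = 17  [h.fin * -2 + 59]
8. n5.hot = "xu"  ["xu"]
9. n9.fin = 24  [terminal]
10. n8.ok = 18  [h.fin * 3 - 54]
11. n8.lab = 30  [h.fin * 2 - 18]
12. n8.hot = "uz"  ["uz"]
13. n4.live = 2  [B.pre - 23]
14. n4.val = false  [S₀.lab == B.pre]
15. n4.sig = 18  [S₀.ok + 25]
16. n2.ok = 20  [20]
17. n2.lab = 12  [B.sig - 6]
18. n2.hot = "wz"  ["wz"]
19. n0.ok = 30  [S₁.ok + 10]
20. n0.lab = 1  [S₁.ok - 19]
21. n0.hot = "wx"  ["wx"]

12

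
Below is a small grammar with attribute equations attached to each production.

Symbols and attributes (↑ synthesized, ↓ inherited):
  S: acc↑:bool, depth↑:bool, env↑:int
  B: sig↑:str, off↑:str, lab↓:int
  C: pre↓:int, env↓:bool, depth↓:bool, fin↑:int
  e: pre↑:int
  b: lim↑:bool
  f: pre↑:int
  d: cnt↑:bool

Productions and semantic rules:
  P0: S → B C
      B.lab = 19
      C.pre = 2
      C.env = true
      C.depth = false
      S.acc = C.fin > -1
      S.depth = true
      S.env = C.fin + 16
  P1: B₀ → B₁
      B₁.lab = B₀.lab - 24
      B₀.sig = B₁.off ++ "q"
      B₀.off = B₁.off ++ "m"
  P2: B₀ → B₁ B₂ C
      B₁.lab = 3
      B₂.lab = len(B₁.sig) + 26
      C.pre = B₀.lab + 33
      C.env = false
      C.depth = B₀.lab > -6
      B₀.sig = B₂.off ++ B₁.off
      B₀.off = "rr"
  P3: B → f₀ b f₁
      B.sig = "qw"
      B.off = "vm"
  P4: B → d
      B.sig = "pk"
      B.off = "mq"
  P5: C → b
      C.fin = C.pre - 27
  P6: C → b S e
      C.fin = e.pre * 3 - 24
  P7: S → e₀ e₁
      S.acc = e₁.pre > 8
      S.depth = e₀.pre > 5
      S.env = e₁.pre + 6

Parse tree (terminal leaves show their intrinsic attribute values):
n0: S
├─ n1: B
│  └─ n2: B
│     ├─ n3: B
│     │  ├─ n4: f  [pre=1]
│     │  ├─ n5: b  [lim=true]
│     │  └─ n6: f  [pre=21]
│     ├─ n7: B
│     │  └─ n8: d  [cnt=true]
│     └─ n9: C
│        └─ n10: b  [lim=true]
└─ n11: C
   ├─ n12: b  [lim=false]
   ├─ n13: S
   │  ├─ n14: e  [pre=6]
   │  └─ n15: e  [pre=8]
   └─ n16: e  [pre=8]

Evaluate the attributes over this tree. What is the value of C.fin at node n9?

1

1. n1.lab = 19  [19]
2. n2.lab = -5  [B₀.lab - 24]
3. n3.lab = 3  [3]
4. n4.pre = 1  [terminal]
5. n5.lim = true  [terminal]
6. n6.pre = 21  [terminal]
7. n3.sig = "qw"  ["qw"]
8. n3.off = "vm"  ["vm"]
9. n7.lab = 28  [len(B₁.sig) + 26]
10. n8.cnt = true  [terminal]
11. n7.sig = "pk"  ["pk"]
12. n7.off = "mq"  ["mq"]
13. n9.pre = 28  [B₀.lab + 33]
14. n9.env = false  [false]
15. n9.depth = true  [B₀.lab > -6]
16. n10.lim = true  [terminal]
17. n9.fin = 1  [C.pre - 27]
18. n2.sig = "mqvm"  [B₂.off ++ B₁.off]
19. n2.off = "rr"  ["rr"]
20. n1.sig = "rrq"  [B₁.off ++ "q"]
21. n1.off = "rrm"  [B₁.off ++ "m"]
22. n11.pre = 2  [2]
23. n11.env = true  [true]
24. n11.depth = false  [false]
25. n12.lim = false  [terminal]
26. n14.pre = 6  [terminal]
27. n15.pre = 8  [terminal]
28. n13.acc = false  [e₁.pre > 8]
29. n13.depth = true  [e₀.pre > 5]
30. n13.env = 14  [e₁.pre + 6]
31. n16.pre = 8  [terminal]
32. n11.fin = 0  [e.pre * 3 - 24]
33. n0.acc = true  [C.fin > -1]
34. n0.depth = true  [true]
35. n0.env = 16  [C.fin + 16]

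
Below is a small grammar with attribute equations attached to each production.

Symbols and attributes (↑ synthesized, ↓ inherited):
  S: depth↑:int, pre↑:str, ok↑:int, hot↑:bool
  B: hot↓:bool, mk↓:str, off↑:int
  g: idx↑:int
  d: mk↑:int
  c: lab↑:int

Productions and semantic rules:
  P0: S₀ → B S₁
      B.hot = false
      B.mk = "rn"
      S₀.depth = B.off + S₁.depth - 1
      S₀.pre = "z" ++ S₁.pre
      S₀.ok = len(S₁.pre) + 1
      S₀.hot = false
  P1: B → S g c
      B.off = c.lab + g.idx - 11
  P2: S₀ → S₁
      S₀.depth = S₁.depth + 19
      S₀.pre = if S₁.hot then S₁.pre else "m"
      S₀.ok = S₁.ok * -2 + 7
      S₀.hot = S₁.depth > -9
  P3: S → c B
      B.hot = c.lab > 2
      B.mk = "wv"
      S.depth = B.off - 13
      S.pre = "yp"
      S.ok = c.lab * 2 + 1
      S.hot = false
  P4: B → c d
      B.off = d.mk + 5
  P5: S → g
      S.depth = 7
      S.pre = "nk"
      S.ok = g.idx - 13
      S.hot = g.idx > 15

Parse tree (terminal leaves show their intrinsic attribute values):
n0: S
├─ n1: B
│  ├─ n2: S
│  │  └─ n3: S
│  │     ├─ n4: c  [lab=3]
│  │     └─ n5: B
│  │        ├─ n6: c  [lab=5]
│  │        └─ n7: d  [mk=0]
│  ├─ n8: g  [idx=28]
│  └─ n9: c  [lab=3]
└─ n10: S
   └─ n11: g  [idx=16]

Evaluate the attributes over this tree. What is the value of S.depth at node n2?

1. n1.hot = false  [false]
2. n1.mk = "rn"  ["rn"]
3. n4.lab = 3  [terminal]
4. n5.hot = true  [c.lab > 2]
5. n5.mk = "wv"  ["wv"]
6. n6.lab = 5  [terminal]
7. n7.mk = 0  [terminal]
8. n5.off = 5  [d.mk + 5]
9. n3.depth = -8  [B.off - 13]
10. n3.pre = "yp"  ["yp"]
11. n3.ok = 7  [c.lab * 2 + 1]
12. n3.hot = false  [false]
13. n2.depth = 11  [S₁.depth + 19]
14. n2.pre = "m"  [if S₁.hot then S₁.pre else "m"]
15. n2.ok = -7  [S₁.ok * -2 + 7]
16. n2.hot = true  [S₁.depth > -9]
17. n8.idx = 28  [terminal]
18. n9.lab = 3  [terminal]
19. n1.off = 20  [c.lab + g.idx - 11]
20. n11.idx = 16  [terminal]
21. n10.depth = 7  [7]
22. n10.pre = "nk"  ["nk"]
23. n10.ok = 3  [g.idx - 13]
24. n10.hot = true  [g.idx > 15]
25. n0.depth = 26  [B.off + S₁.depth - 1]
26. n0.pre = "znk"  ["z" ++ S₁.pre]
27. n0.ok = 3  [len(S₁.pre) + 1]
28. n0.hot = false  [false]

11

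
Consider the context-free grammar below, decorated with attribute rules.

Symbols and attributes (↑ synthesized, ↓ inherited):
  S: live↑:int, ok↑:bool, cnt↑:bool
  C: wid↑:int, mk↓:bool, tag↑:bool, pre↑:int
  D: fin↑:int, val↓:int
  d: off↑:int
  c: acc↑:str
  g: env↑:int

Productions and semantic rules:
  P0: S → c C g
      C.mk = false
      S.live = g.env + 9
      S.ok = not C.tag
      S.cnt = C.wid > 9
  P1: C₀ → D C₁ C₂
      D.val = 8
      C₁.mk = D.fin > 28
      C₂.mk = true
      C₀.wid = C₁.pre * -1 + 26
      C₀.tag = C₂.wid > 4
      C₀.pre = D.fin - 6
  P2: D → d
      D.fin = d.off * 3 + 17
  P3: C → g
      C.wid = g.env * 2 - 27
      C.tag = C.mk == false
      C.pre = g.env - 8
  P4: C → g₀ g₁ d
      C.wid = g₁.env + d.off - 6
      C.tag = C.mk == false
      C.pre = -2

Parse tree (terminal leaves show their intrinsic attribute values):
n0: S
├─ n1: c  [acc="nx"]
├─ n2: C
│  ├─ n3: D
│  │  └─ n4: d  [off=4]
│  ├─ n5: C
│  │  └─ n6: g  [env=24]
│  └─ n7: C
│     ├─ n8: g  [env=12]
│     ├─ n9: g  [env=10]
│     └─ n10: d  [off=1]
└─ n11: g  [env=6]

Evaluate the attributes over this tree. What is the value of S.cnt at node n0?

1. n1.acc = "nx"  [terminal]
2. n2.mk = false  [false]
3. n3.val = 8  [8]
4. n4.off = 4  [terminal]
5. n3.fin = 29  [d.off * 3 + 17]
6. n5.mk = true  [D.fin > 28]
7. n6.env = 24  [terminal]
8. n5.wid = 21  [g.env * 2 - 27]
9. n5.tag = false  [C.mk == false]
10. n5.pre = 16  [g.env - 8]
11. n7.mk = true  [true]
12. n8.env = 12  [terminal]
13. n9.env = 10  [terminal]
14. n10.off = 1  [terminal]
15. n7.wid = 5  [g₁.env + d.off - 6]
16. n7.tag = false  [C.mk == false]
17. n7.pre = -2  [-2]
18. n2.wid = 10  [C₁.pre * -1 + 26]
19. n2.tag = true  [C₂.wid > 4]
20. n2.pre = 23  [D.fin - 6]
21. n11.env = 6  [terminal]
22. n0.live = 15  [g.env + 9]
23. n0.ok = false  [not C.tag]
24. n0.cnt = true  [C.wid > 9]

true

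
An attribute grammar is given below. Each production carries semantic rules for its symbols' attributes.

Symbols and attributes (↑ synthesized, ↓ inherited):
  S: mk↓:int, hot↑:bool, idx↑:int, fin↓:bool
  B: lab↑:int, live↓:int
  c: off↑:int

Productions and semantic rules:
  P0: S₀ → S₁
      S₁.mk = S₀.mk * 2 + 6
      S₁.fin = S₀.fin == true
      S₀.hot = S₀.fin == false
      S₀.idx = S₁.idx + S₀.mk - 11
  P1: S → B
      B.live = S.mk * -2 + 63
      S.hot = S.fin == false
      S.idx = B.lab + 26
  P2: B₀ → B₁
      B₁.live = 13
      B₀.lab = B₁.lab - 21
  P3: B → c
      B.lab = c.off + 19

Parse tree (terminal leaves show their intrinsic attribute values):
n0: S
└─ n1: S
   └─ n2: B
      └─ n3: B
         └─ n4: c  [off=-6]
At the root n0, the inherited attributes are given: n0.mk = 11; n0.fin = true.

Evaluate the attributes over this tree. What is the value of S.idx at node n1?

1. n0.mk = 11  [given at root]
2. n0.fin = true  [given at root]
3. n1.mk = 28  [S₀.mk * 2 + 6]
4. n1.fin = true  [S₀.fin == true]
5. n2.live = 7  [S.mk * -2 + 63]
6. n3.live = 13  [13]
7. n4.off = -6  [terminal]
8. n3.lab = 13  [c.off + 19]
9. n2.lab = -8  [B₁.lab - 21]
10. n1.hot = false  [S.fin == false]
11. n1.idx = 18  [B.lab + 26]
12. n0.hot = false  [S₀.fin == false]
13. n0.idx = 18  [S₁.idx + S₀.mk - 11]

18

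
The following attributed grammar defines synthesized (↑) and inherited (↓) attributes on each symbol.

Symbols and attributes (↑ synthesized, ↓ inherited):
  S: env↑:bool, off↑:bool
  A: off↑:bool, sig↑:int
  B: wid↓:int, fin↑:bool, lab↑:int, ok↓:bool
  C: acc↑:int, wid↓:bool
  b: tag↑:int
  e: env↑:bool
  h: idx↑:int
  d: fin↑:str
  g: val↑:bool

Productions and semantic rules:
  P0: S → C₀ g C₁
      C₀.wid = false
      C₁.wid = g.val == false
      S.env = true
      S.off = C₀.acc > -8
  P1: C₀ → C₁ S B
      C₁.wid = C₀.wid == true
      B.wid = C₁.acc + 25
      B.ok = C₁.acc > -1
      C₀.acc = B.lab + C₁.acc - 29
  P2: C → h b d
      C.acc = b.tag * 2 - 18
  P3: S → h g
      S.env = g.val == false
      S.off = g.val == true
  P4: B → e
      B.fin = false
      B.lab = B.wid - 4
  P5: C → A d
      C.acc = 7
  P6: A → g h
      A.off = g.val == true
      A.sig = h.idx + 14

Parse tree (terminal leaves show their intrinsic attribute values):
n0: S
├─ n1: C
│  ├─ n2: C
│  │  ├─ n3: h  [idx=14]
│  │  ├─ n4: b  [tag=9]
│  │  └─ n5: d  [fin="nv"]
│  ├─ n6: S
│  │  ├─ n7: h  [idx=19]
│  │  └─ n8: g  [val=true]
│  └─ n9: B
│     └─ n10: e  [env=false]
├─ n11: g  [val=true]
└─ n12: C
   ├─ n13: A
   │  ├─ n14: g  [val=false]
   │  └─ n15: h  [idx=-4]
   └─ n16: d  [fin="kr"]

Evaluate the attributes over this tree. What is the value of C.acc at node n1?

1. n1.wid = false  [false]
2. n2.wid = false  [C₀.wid == true]
3. n3.idx = 14  [terminal]
4. n4.tag = 9  [terminal]
5. n5.fin = "nv"  [terminal]
6. n2.acc = 0  [b.tag * 2 - 18]
7. n7.idx = 19  [terminal]
8. n8.val = true  [terminal]
9. n6.env = false  [g.val == false]
10. n6.off = true  [g.val == true]
11. n9.wid = 25  [C₁.acc + 25]
12. n9.ok = true  [C₁.acc > -1]
13. n10.env = false  [terminal]
14. n9.fin = false  [false]
15. n9.lab = 21  [B.wid - 4]
16. n1.acc = -8  [B.lab + C₁.acc - 29]
17. n11.val = true  [terminal]
18. n12.wid = false  [g.val == false]
19. n14.val = false  [terminal]
20. n15.idx = -4  [terminal]
21. n13.off = false  [g.val == true]
22. n13.sig = 10  [h.idx + 14]
23. n16.fin = "kr"  [terminal]
24. n12.acc = 7  [7]
25. n0.env = true  [true]
26. n0.off = false  [C₀.acc > -8]

-8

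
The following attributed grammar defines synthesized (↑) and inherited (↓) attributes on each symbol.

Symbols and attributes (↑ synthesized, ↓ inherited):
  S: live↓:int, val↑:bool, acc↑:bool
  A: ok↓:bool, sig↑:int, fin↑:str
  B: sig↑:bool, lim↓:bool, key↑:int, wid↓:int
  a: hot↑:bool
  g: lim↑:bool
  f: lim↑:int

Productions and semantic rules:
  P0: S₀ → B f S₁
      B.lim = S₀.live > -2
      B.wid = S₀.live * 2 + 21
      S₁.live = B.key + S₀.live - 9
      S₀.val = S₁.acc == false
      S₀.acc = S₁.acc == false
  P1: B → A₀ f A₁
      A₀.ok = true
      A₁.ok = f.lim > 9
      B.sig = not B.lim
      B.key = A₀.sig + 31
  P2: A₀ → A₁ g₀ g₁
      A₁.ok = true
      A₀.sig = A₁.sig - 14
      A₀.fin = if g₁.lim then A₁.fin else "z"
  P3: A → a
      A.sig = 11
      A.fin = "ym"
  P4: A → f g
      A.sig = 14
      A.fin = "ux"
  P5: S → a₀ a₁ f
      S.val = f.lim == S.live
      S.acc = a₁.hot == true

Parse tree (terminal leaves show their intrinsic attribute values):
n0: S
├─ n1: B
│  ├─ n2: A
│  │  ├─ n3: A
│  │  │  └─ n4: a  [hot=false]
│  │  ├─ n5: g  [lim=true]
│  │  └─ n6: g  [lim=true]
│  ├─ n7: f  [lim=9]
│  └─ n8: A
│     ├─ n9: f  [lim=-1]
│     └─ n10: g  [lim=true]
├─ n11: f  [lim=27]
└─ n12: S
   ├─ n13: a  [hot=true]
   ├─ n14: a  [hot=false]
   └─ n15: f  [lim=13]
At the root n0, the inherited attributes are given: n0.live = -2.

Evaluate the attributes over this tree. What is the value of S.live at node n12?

1. n0.live = -2  [given at root]
2. n1.lim = false  [S₀.live > -2]
3. n1.wid = 17  [S₀.live * 2 + 21]
4. n2.ok = true  [true]
5. n3.ok = true  [true]
6. n4.hot = false  [terminal]
7. n3.sig = 11  [11]
8. n3.fin = "ym"  ["ym"]
9. n5.lim = true  [terminal]
10. n6.lim = true  [terminal]
11. n2.sig = -3  [A₁.sig - 14]
12. n2.fin = "ym"  [if g₁.lim then A₁.fin else "z"]
13. n7.lim = 9  [terminal]
14. n8.ok = false  [f.lim > 9]
15. n9.lim = -1  [terminal]
16. n10.lim = true  [terminal]
17. n8.sig = 14  [14]
18. n8.fin = "ux"  ["ux"]
19. n1.sig = true  [not B.lim]
20. n1.key = 28  [A₀.sig + 31]
21. n11.lim = 27  [terminal]
22. n12.live = 17  [B.key + S₀.live - 9]
23. n13.hot = true  [terminal]
24. n14.hot = false  [terminal]
25. n15.lim = 13  [terminal]
26. n12.val = false  [f.lim == S.live]
27. n12.acc = false  [a₁.hot == true]
28. n0.val = true  [S₁.acc == false]
29. n0.acc = true  [S₁.acc == false]

17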